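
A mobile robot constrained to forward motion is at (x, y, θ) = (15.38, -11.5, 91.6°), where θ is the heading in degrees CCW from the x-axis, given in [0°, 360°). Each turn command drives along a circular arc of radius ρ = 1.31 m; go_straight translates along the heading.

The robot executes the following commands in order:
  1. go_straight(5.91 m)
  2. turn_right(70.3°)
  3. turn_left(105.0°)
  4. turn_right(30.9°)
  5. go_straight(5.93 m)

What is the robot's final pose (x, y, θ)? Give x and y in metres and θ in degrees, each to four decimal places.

set_pose: (x, y, θ) = (15.3800, -11.5000, 91.6000°), ρ = 1.31
go_straight(5.91): x += 5.91·cos θ, y += 5.91·sin θ → (15.2150, -5.5923, 91.6000°)
turn_right(70.3°): centre at ρ to the right, rotate −70.3° → (16.0486, -4.3352, 21.3000°)
turn_left(105.0°): centre at ρ to the left, rotate +105.0° → (16.6285, -2.3392, 126.3000°)
turn_right(30.9°): centre at ρ to the right, rotate −30.9° → (16.3801, -1.6869, 95.4000°)
go_straight(5.93): x += 5.93·cos θ, y += 5.93·sin θ → (15.8220, 4.2168, 95.4000°)

(15.8220, 4.2168, 95.4000°)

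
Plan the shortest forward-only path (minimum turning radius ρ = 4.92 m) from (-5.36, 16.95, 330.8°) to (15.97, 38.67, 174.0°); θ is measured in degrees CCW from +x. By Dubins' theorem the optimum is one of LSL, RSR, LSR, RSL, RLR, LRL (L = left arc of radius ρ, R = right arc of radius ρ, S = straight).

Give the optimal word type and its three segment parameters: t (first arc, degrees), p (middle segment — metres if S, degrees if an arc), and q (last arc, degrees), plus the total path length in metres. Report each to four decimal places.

LSL: t = 63.4363°, p = 22.2752 m, q = 139.7637°, L = 39.7240 m

Let ψ = atan2(Δy, Δx) = atan2(21.72, 21.33) = 45.5190° be the start→goal bearing.
Normalize: d = |goal − start| / ρ = 30.442196/4.92 = 6.187438, α = (θ_start − ψ) mod 360° = 285.2810° = 4.979092 rad, β = (θ_goal − ψ) mod 360° = 128.4810° = 2.242416 rad.
Common terms: sin α = -0.964645, cos α = 0.263552, sin β = 0.782815, cos β = -0.622255, cos(α−β) = -0.919135, d² = 38.284392. Work in radians in the unit-radius frame; every candidate has L = ρ·(t + p + q).
LSL: p² = 2 + d² − 2cos(α−β) + 2d(sin α − sin β) = 20.498060; p = √p² = 4.527478; φ = atan2(cos β − cos α, d + sin α − sin β) = -0.196922 rad; t = (φ − α) mod 2π = 1.107172 rad, q = (β − φ) mod 2π = 2.439337 rad → L = 4.92·(1.107172 + 4.527478 + 2.439337) = 4.92·8.073987 = 39.724018 m
RSR: p² = 2 + d² − 2cos(α−β) + 2d(sin β − sin α) = 63.747265; p = √p² = 7.984188; φ = atan2(cos α − cos β, d − sin α + sin β) = 0.111174 rad; t = (α − φ) mod 2π = 4.867918 rad, q = (φ − β) mod 2π = 4.151944 rad → L = 4.92·(4.867918 + 7.984188 + 4.151944) = 4.92·17.004050 = 83.659926 m
LSR: p² = d² − 2 + 2cos(α−β) + 2d(sin α + sin β) = 32.195997; p = √p² = 5.674152; φ = atan2(−cos α − cos β, d + sin α + sin β) − atan2(−2, p) = 0.398536 rad; t = (φ − α) mod 2π = 1.702629 rad, q = (φ − β) mod 2π = 4.439305 rad → L = 4.92·(1.702629 + 5.674152 + 4.439305) = 4.92·11.816086 = 58.135141 m
RSL: p² = d² − 2 + 2cos(α−β) − 2d(sin α + sin β) = 36.696246; p = √p² = 6.057743; φ = atan2(cos α + cos β, d − sin α − sin β) − atan2(2, p) = -0.375146 rad; t = (α − φ) mod 2π = 5.354238 rad, q = (β − φ) mod 2π = 2.617562 rad → L = 4.92·(5.354238 + 6.057743 + 2.617562) = 4.92·14.029543 = 69.025353 m
RLR: c = (6 − d² + 2cos(α−β) + 2d(sin α − sin β))/8 = -6.968408, |c| > 1 → infeasible
LRL: c = (6 − d² + 2cos(α−β) − 2d(sin α − sin β))/8 = -1.562258, |c| > 1 → infeasible
Shortest: LSL with L = 39.724018 m ≈ 39.7240 m
Convert LSL to answer units (arcs ×180/π): t = 1.107172·180/π = 63.4363°, p = ρ·p = 4.92·4.527478 = 22.2752 m, q = 2.439337·180/π = 139.7637°, L = 39.7240 m.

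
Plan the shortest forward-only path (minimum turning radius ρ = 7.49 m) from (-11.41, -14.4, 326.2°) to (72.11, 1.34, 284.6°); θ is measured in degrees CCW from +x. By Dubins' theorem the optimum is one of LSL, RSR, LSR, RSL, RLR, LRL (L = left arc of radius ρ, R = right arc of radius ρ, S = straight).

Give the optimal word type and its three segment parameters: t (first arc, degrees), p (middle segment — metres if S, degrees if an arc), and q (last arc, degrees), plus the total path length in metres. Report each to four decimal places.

Let ψ = atan2(Δy, Δx) = atan2(15.74, 83.52) = 10.6727° be the start→goal bearing.
Normalize: d = |goal − start| / ρ = 84.990223/7.49 = 11.347159, α = (θ_start − ψ) mod 360° = 315.5273° = 5.506991 rad, β = (θ_goal − ψ) mod 360° = 273.9273° = 4.780934 rad.
Common terms: sin α = -0.700569, cos α = 0.713585, sin β = -0.997652, cos β = 0.068491, cos(α−β) = 0.747798, d² = 128.758024. Work in radians in the unit-radius frame; every candidate has L = ρ·(t + p + q).
LSL: p² = 2 + d² − 2cos(α−β) + 2d(sin α − sin β) = 136.004520; p = √p² = 11.662098; φ = atan2(cos β − cos α, d + sin α − sin β) = -0.055344 rad; t = (φ − α) mod 2π = 0.720851 rad, q = (β − φ) mod 2π = 4.836278 rad → L = 7.49·(0.720851 + 11.662098 + 4.836278) = 7.49·17.219226 = 128.972002 m
RSR: p² = 2 + d² − 2cos(α−β) + 2d(sin β − sin α) = 122.520335; p = √p² = 11.068890; φ = atan2(cos α − cos β, d − sin α + sin β) = 0.058313 rad; t = (α − φ) mod 2π = 5.448678 rad, q = (φ − β) mod 2π = 1.560564 rad → L = 7.49·(5.448678 + 11.068890 + 1.560564) = 7.49·18.078133 = 135.405214 m
LSR: p² = d² − 2 + 2cos(α−β) + 2d(sin α + sin β) = 89.713661; p = √p² = 9.471730; φ = atan2(−cos α − cos β, d + sin α + sin β) − atan2(−2, p) = 0.127222 rad; t = (φ − α) mod 2π = 0.903416 rad, q = (φ − β) mod 2π = 1.629473 rad → L = 7.49·(0.903416 + 9.471730 + 1.629473) = 7.49·12.004618 = 89.914592 m
RSL: p² = d² − 2 + 2cos(α−β) − 2d(sin α + sin β) = 166.793579; p = √p² = 12.914859; φ = atan2(cos α + cos β, d − sin α − sin β) − atan2(2, p) = -0.093761 rad; t = (α − φ) mod 2π = 5.600752 rad, q = (β − φ) mod 2π = 4.874695 rad → L = 7.49·(5.600752 + 12.914859 + 4.874695) = 7.49·23.390306 = 175.193393 m
RLR: c = (6 − d² + 2cos(α−β) + 2d(sin α − sin β))/8 = -14.315042, |c| > 1 → infeasible
LRL: c = (6 − d² + 2cos(α−β) − 2d(sin α − sin β))/8 = -16.000565, |c| > 1 → infeasible
Shortest: LSR with L = 89.914592 m ≈ 89.9146 m
Convert LSR to answer units (arcs ×180/π): t = 0.903416·180/π = 51.7619°, p = ρ·p = 7.49·9.471730 = 70.9433 m, q = 1.629473·180/π = 93.3619°, L = 89.9146 m.

LSR: t = 51.7619°, p = 70.9433 m, q = 93.3619°, L = 89.9146 m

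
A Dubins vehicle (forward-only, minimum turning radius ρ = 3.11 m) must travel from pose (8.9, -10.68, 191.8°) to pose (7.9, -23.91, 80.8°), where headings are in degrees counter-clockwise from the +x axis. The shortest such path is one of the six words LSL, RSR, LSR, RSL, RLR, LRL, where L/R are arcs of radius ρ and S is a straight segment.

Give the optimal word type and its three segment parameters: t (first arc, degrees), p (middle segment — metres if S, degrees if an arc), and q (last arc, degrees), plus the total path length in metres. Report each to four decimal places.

Let ψ = atan2(Δy, Δx) = atan2(-13.23, -1.00) = -94.3225° be the start→goal bearing.
Normalize: d = |goal − start| / ρ = 13.267739/3.11 = 4.266154, α = (θ_start − ψ) mod 360° = 286.1225° = 4.993780 rad, β = (θ_goal − ψ) mod 360° = 175.1225° = 3.056465 rad.
Common terms: sin α = -0.960670, cos α = 0.277692, sin β = 0.085025, cos β = -0.996379, cos(α−β) = -0.358368, d² = 18.200070. Work in radians in the unit-radius frame; every candidate has L = ρ·(t + p + q).
LSL: p² = 2 + d² − 2cos(α−β) + 2d(sin α − sin β) = 11.994612; p = √p² = 3.463324; φ = atan2(cos β − cos α, d + sin α − sin β) = -0.376723 rad; t = (φ − α) mod 2π = 0.912682 rad, q = (β − φ) mod 2π = 3.433188 rad → L = 3.11·(0.912682 + 3.463324 + 3.433188) = 3.11·7.809194 = 24.286593 m
RSR: p² = 2 + d² − 2cos(α−β) + 2d(sin β − sin α) = 29.839000; p = √p² = 5.462509; φ = atan2(cos α − cos β, d − sin α + sin β) = 0.235407 rad; t = (α − φ) mod 2π = 4.758373 rad, q = (φ − β) mod 2π = 3.462128 rad → L = 3.11·(4.758373 + 5.462509 + 3.462128) = 3.11·13.683009 = 42.554159 m
LSR: p² = d² − 2 + 2cos(α−β) + 2d(sin α + sin β) = 8.012063; p = √p² = 2.830559; φ = atan2(−cos α − cos β, d + sin α + sin β) − atan2(−2, p) = 0.824003 rad; t = (φ − α) mod 2π = 2.113408 rad, q = (φ − β) mod 2π = 4.050724 rad → L = 3.11·(2.113408 + 2.830559 + 4.050724) = 3.11·8.994690 = 27.973487 m
RSL: p² = d² − 2 + 2cos(α−β) − 2d(sin α + sin β) = 22.954606; p = √p² = 4.791097; φ = atan2(cos α + cos β, d − sin α − sin β) − atan2(2, p) = -0.534324 rad; t = (α − φ) mod 2π = 5.528105 rad, q = (β − φ) mod 2π = 3.590789 rad → L = 3.11·(5.528105 + 4.791097 + 3.590789) = 3.11·13.909990 = 43.260069 m
RLR: c = (6 − d² + 2cos(α−β) + 2d(sin α − sin β))/8 = -2.729875, |c| > 1 → infeasible
LRL: c = (6 − d² + 2cos(α−β) − 2d(sin α − sin β))/8 = -0.499327; p = 2π − arccos c = 4.189568 rad; φ = atan2(cos β − cos α, d + sin α − sin β) = -0.376723 rad; t = (φ − α + p/2) mod 2π = 3.007466 rad, q = (β − α − t + p) mod 2π = 5.527972 rad → L = 3.11·(3.007466 + 4.189568 + 5.527972) = 3.11·12.725005 = 39.574766 m
Shortest: LSL with L = 24.286593 m ≈ 24.2866 m
Convert LSL to answer units (arcs ×180/π): t = 0.912682·180/π = 52.2928°, p = ρ·p = 3.11·3.463324 = 10.7709 m, q = 3.433188·180/π = 196.7072°, L = 24.2866 m.

LSL: t = 52.2928°, p = 10.7709 m, q = 196.7072°, L = 24.2866 m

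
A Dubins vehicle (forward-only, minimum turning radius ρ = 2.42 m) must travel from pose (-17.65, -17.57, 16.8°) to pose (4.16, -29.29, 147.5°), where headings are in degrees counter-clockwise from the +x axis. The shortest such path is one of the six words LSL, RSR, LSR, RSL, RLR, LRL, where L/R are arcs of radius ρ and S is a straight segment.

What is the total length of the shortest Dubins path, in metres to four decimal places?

Let ψ = atan2(Δy, Δx) = atan2(-11.72, 21.81) = -28.2522° be the start→goal bearing.
Normalize: d = |goal − start| / ρ = 24.759534/2.42 = 10.231212, α = (θ_start − ψ) mod 360° = 45.0522° = 0.786309 rad, β = (θ_goal − ψ) mod 360° = 175.7522° = 3.067454 rad.
Common terms: sin α = 0.707750, cos α = 0.706463, sin β = 0.074071, cos β = -0.997253, cos(α−β) = -0.652098, d² = 104.677703. Work in radians in the unit-radius frame; every candidate has L = ρ·(t + p + q).
LSL: p² = 2 + d² − 2cos(α−β) + 2d(sin α − sin β) = 120.948521; p = √p² = 10.997660; φ = atan2(cos β − cos α, d + sin α − sin β) = -0.155543 rad; t = (φ − α) mod 2π = 5.341334 rad, q = (β − φ) mod 2π = 3.222997 rad → L = 2.42·(5.341334 + 10.997660 + 3.222997) = 2.42·19.561990 = 47.340017 m
RSR: p² = 2 + d² − 2cos(α−β) + 2d(sin β − sin α) = 95.015279; p = √p² = 9.747578; φ = atan2(cos α − cos β, d − sin α + sin β) = 0.175686 rad; t = (α − φ) mod 2π = 0.610623 rad, q = (φ − β) mod 2π = 3.391417 rad → L = 2.42·(0.610623 + 9.747578 + 3.391417) = 2.42·13.749618 = 33.274076 m
LSR: p² = d² − 2 + 2cos(α−β) + 2d(sin α + sin β) = 117.371461; p = √p² = 10.833811; φ = atan2(−cos α − cos β, d + sin α + sin β) − atan2(−2, p) = 0.208950 rad; t = (φ − α) mod 2π = 5.705827 rad, q = (φ − β) mod 2π = 3.424681 rad → L = 2.42·(5.705827 + 10.833811 + 3.424681) = 2.42·19.964319 = 48.313652 m
RSL: p² = d² − 2 + 2cos(α−β) − 2d(sin α + sin β) = 85.375552; p = √p² = 9.239889; φ = atan2(cos α + cos β, d − sin α − sin β) − atan2(2, p) = -0.243928 rad; t = (α − φ) mod 2π = 1.030237 rad, q = (β − φ) mod 2π = 3.311382 rad → L = 2.42·(1.030237 + 9.239889 + 3.311382) = 2.42·13.581508 = 32.867250 m
RLR: c = (6 − d² + 2cos(α−β) + 2d(sin α − sin β))/8 = -10.876910, |c| > 1 → infeasible
LRL: c = (6 − d² + 2cos(α−β) − 2d(sin α − sin β))/8 = -14.118565, |c| > 1 → infeasible
Shortest: RSL with L = 32.867250 m ≈ 32.8672 m

32.8672 m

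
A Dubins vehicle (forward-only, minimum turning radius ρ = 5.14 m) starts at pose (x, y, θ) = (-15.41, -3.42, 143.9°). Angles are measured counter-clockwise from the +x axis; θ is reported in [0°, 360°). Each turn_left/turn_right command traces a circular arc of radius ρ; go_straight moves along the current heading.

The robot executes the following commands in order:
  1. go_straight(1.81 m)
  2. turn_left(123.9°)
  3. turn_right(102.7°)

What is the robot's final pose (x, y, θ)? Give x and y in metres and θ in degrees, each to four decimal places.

set_pose: (x, y, θ) = (-15.4100, -3.4200, 143.9000°), ρ = 5.14
go_straight(1.81): x += 1.81·cos θ, y += 1.81·sin θ → (-16.8725, -2.3536, 143.9000°)
turn_left(123.9°): centre at ρ to the left, rotate +123.9° → (-25.0371, -6.3093, 267.8000°)
turn_right(102.7°): centre at ρ to the right, rotate −102.7° → (-31.4950, -11.0792, 165.1000°)

(-31.4950, -11.0792, 165.1000°)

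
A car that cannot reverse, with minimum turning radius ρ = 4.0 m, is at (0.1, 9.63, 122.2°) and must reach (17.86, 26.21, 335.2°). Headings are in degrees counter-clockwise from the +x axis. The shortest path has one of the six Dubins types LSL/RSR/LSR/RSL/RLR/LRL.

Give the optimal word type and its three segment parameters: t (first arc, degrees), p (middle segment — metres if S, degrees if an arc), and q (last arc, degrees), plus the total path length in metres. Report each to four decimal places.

RSR: t = 81.7711°, p = 16.6805 m, q = 65.2289°, L = 26.9431 m

Let ψ = atan2(Δy, Δx) = atan2(16.58, 17.76) = 43.0320° be the start→goal bearing.
Normalize: d = |goal − start| / ρ = 24.296378/4.0 = 6.074095, α = (θ_start − ψ) mod 360° = 79.1680° = 1.381743 rad, β = (θ_goal − ψ) mod 360° = 292.1680° = 5.099294 rad.
Common terms: sin α = 0.982183, cos α = 0.187929, sin β = -0.926081, cos β = 0.377324, cos(α−β) = -0.838671, d² = 36.894625. Work in radians in the unit-radius frame; every candidate has L = ρ·(t + p + q).
LSL: p² = 2 + d² − 2cos(α−β) + 2d(sin α − sin β) = 63.753916; p = √p² = 7.984605; φ = atan2(cos β − cos α, d + sin α − sin β) = 0.023722 rad; t = (φ − α) mod 2π = 4.925165 rad, q = (β − φ) mod 2π = 5.075572 rad → L = 4.0·(4.925165 + 7.984605 + 5.075572) = 4.0·17.985342 = 71.941366 m
RSR: p² = 2 + d² − 2cos(α−β) + 2d(sin β − sin α) = 17.390017; p = √p² = 4.170134; φ = atan2(cos α − cos β, d − sin α + sin β) = -0.045433 rad; t = (α − φ) mod 2π = 1.427176 rad, q = (φ − β) mod 2π = 1.138458 rad → L = 4.0·(1.427176 + 4.170134 + 1.138458) = 4.0·6.735768 = 26.943072 m
LSR: p² = d² − 2 + 2cos(α−β) + 2d(sin α + sin β) = 33.898814; p = √p² = 5.822269; φ = atan2(−cos α − cos β, d + sin α + sin β) − atan2(−2, p) = 0.238932 rad; t = (φ − α) mod 2π = 5.140375 rad, q = (φ − β) mod 2π = 1.422823 rad → L = 4.0·(5.140375 + 5.822269 + 1.422823) = 4.0·12.385467 = 49.541867 m
RSL: p² = d² − 2 + 2cos(α−β) − 2d(sin α + sin β) = 32.535754; p = √p² = 5.704012; φ = atan2(cos α + cos β, d − sin α − sin β) − atan2(2, p) = -0.243584 rad; t = (α − φ) mod 2π = 1.625327 rad, q = (β − φ) mod 2π = 5.342878 rad → L = 4.0·(1.625327 + 5.704012 + 5.342878) = 4.0·12.672217 = 50.688868 m
RLR: c = (6 − d² + 2cos(α−β) + 2d(sin α − sin β))/8 = -1.173752, |c| > 1 → infeasible
LRL: c = (6 − d² + 2cos(α−β) − 2d(sin α − sin β))/8 = -6.969239, |c| > 1 → infeasible
Shortest: RSR with L = 26.943072 m ≈ 26.9431 m
Convert RSR to answer units (arcs ×180/π): t = 1.427176·180/π = 81.7711°, p = ρ·p = 4.0·4.170134 = 16.6805 m, q = 1.138458·180/π = 65.2289°, L = 26.9431 m.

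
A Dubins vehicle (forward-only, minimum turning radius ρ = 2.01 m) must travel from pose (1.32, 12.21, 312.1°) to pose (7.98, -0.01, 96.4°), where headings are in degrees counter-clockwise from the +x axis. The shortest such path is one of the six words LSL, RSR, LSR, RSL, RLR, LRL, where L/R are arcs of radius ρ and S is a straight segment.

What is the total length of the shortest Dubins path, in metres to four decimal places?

Let ψ = atan2(Δy, Δx) = atan2(-12.22, 6.66) = -61.4093° be the start→goal bearing.
Normalize: d = |goal − start| / ρ = 13.917040/2.01 = 6.923900, α = (θ_start − ψ) mod 360° = 13.5093° = 0.235781 rad, β = (θ_goal − ψ) mod 360° = 157.8093° = 2.754291 rad.
Common terms: sin α = 0.233602, cos α = 0.972332, sin β = 0.377691, cos β = -0.925932, cos(α−β) = -0.812084, d² = 47.940398. Work in radians in the unit-radius frame; every candidate has L = ρ·(t + p + q).
LSL: p² = 2 + d² − 2cos(α−β) + 2d(sin α − sin β) = 49.569251; p = √p² = 7.040543; φ = atan2(cos β − cos α, d + sin α − sin β) = -0.272997 rad; t = (φ − α) mod 2π = 5.774407 rad, q = (β − φ) mod 2π = 3.027288 rad → L = 2.01·(5.774407 + 7.040543 + 3.027288) = 2.01·15.842239 = 31.842900 m
RSR: p² = 2 + d² − 2cos(α−β) + 2d(sin β − sin α) = 53.559878; p = √p² = 7.318461; φ = atan2(cos α − cos β, d − sin α + sin β) = 0.262380 rad; t = (α − φ) mod 2π = 6.256586 rad, q = (φ − β) mod 2π = 3.791275 rad → L = 2.01·(6.256586 + 7.318461 + 3.791275) = 2.01·17.366322 = 34.906307 m
LSR: p² = d² − 2 + 2cos(α−β) + 2d(sin α + sin β) = 52.781303; p = √p² = 7.265074; φ = atan2(−cos α − cos β, d + sin α + sin β) − atan2(−2, p) = 0.262478 rad; t = (φ − α) mod 2π = 0.026697 rad, q = (φ − β) mod 2π = 3.791372 rad → L = 2.01·(0.026697 + 7.265074 + 3.791372) = 2.01·11.083143 = 22.277117 m
RSL: p² = d² − 2 + 2cos(α−β) − 2d(sin α + sin β) = 35.851158; p = √p² = 5.987584; φ = atan2(cos α + cos β, d − sin α − sin β) − atan2(2, p) = -0.315022 rad; t = (α − φ) mod 2π = 0.550803 rad, q = (β − φ) mod 2π = 3.069313 rad → L = 2.01·(0.550803 + 5.987584 + 3.069313) = 2.01·9.607700 = 19.311477 m
RLR: c = (6 − d² + 2cos(α−β) + 2d(sin α − sin β))/8 = -5.694985, |c| > 1 → infeasible
LRL: c = (6 − d² + 2cos(α−β) − 2d(sin α − sin β))/8 = -5.196156, |c| > 1 → infeasible
Shortest: RSL with L = 19.311477 m ≈ 19.3115 m

19.3115 m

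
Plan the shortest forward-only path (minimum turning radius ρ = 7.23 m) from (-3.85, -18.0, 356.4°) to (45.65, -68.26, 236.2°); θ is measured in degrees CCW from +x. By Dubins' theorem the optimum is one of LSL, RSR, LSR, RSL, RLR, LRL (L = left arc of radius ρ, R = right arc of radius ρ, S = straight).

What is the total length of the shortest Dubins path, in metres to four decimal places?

Let ψ = atan2(Δy, Δx) = atan2(-50.26, 49.50) = -45.4365° be the start→goal bearing.
Normalize: d = |goal − start| / ρ = 70.543019/7.23 = 9.756987, α = (θ_start − ψ) mod 360° = 41.8365° = 0.730184 rad, β = (θ_goal − ψ) mod 360° = 281.6365° = 4.915484 rad.
Common terms: sin α = 0.667007, cos α = 0.745051, sin β = -0.979447, cos β = 0.201702, cos(α−β) = -0.503020, d² = 95.198805. Work in radians in the unit-radius frame; every candidate has L = ρ·(t + p + q).
LSL: p² = 2 + d² − 2cos(α−β) + 2d(sin α − sin β) = 130.333708; p = √p² = 11.416379; φ = atan2(cos β − cos α, d + sin α − sin β) = -0.047612 rad; t = (φ − α) mod 2π = 5.505389 rad, q = (β − φ) mod 2π = 4.963096 rad → L = 7.23·(5.505389 + 11.416379 + 4.963096) = 7.23·21.884864 = 158.227565 m
RSR: p² = 2 + d² − 2cos(α−β) + 2d(sin β − sin α) = 66.075981; p = √p² = 8.128713; φ = atan2(cos α − cos β, d − sin α + sin β) = 0.066893 rad; t = (α − φ) mod 2π = 0.663291 rad, q = (φ − β) mod 2π = 1.434594 rad → L = 7.23·(0.663291 + 8.128713 + 1.434594) = 7.23·10.226599 = 73.938312 m
LSR: p² = d² − 2 + 2cos(α−β) + 2d(sin α + sin β) = 86.095820; p = √p² = 9.278783; φ = atan2(−cos α − cos β, d + sin α + sin β) − atan2(−2, p) = 0.112388 rad; t = (φ − α) mod 2π = 5.665389 rad, q = (φ − β) mod 2π = 1.480089 rad → L = 7.23·(5.665389 + 9.278783 + 1.480089) = 7.23·16.424261 = 118.747409 m
RSL: p² = d² − 2 + 2cos(α−β) − 2d(sin α + sin β) = 98.289710; p = √p² = 9.914117; φ = atan2(cos α + cos β, d − sin α − sin β) − atan2(2, p) = -0.105314 rad; t = (α − φ) mod 2π = 0.835498 rad, q = (β − φ) mod 2π = 5.020798 rad → L = 7.23·(0.835498 + 9.914117 + 5.020798) = 7.23·15.770413 = 114.020087 m
RLR: c = (6 − d² + 2cos(α−β) + 2d(sin α − sin β))/8 = -7.259498, |c| > 1 → infeasible
LRL: c = (6 − d² + 2cos(α−β) − 2d(sin α − sin β))/8 = -15.291714, |c| > 1 → infeasible
Shortest: RSR with L = 73.938312 m ≈ 73.9383 m

73.9383 m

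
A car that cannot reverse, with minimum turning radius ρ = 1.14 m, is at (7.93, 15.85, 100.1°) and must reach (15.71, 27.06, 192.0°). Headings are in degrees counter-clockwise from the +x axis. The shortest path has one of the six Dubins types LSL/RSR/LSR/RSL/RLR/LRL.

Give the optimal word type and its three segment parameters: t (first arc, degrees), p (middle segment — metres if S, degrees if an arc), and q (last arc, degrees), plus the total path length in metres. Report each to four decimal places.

Let ψ = atan2(Δy, Δx) = atan2(11.21, 7.78) = 55.2385° be the start→goal bearing.
Normalize: d = |goal − start| / ρ = 13.645237/1.14 = 11.969506, α = (θ_start − ψ) mod 360° = 44.8615° = 0.782982 rad, β = (θ_goal − ψ) mod 360° = 136.7615° = 2.386939 rad.
Common terms: sin α = 0.705396, cos α = 0.708813, sin β = 0.685036, cos β = -0.728509, cos(α−β) = -0.033155, d² = 143.269083. Work in radians in the unit-radius frame; every candidate has L = ρ·(t + p + q).
LSL: p² = 2 + d² − 2cos(α−β) + 2d(sin α − sin β) = 145.822786; p = √p² = 12.075711; φ = atan2(cos β − cos α, d + sin α − sin β) = -0.119309 rad; t = (φ − α) mod 2π = 5.380895 rad, q = (β − φ) mod 2π = 2.506248 rad → L = 1.14·(5.380895 + 12.075711 + 2.506248) = 1.14·19.962853 = 22.757653 m
RSR: p² = 2 + d² − 2cos(α−β) + 2d(sin β − sin α) = 144.848000; p = √p² = 12.035281; φ = atan2(cos α − cos β, d − sin α + sin β) = 0.119711 rad; t = (α − φ) mod 2π = 0.663270 rad, q = (φ − β) mod 2π = 4.015958 rad → L = 1.14·(0.663270 + 12.035281 + 4.015958) = 1.14·16.714509 = 19.054540 m
LSR: p² = d² − 2 + 2cos(α−β) + 2d(sin α + sin β) = 174.488347; p = √p² = 13.209404; φ = atan2(−cos α − cos β, d + sin α + sin β) − atan2(−2, p) = 0.151740 rad; t = (φ − α) mod 2π = 5.651944 rad, q = (φ − β) mod 2π = 4.047986 rad → L = 1.14·(5.651944 + 13.209404 + 4.047986) = 1.14·22.909334 = 26.116641 m
RSL: p² = d² − 2 + 2cos(α−β) − 2d(sin α + sin β) = 107.917198; p = √p² = 10.388320; φ = atan2(cos α + cos β, d − sin α − sin β) − atan2(2, p) = -0.192059 rad; t = (α − φ) mod 2π = 0.975040 rad, q = (β − φ) mod 2π = 2.578998 rad → L = 1.14·(0.975040 + 10.388320 + 2.578998) = 1.14·13.942358 = 15.894288 m
RLR: c = (6 − d² + 2cos(α−β) + 2d(sin α − sin β))/8 = -17.106000, |c| > 1 → infeasible
LRL: c = (6 − d² + 2cos(α−β) − 2d(sin α − sin β))/8 = -17.227848, |c| > 1 → infeasible
Shortest: RSL with L = 15.894288 m ≈ 15.8943 m
Convert RSL to answer units (arcs ×180/π): t = 0.975040·180/π = 55.8657°, p = ρ·p = 1.14·10.388320 = 11.8427 m, q = 2.578998·180/π = 147.7657°, L = 15.8943 m.

RSL: t = 55.8657°, p = 11.8427 m, q = 147.7657°, L = 15.8943 m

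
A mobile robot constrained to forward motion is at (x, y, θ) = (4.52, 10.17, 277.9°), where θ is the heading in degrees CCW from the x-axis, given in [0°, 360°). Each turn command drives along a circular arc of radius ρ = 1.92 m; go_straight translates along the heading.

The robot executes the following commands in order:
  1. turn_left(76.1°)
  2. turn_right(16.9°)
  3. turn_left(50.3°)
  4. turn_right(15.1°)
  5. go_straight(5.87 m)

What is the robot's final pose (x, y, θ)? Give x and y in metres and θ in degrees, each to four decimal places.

(14.6080, 9.8695, 12.3000°)

set_pose: (x, y, θ) = (4.5200, 10.1700, 277.9000°), ρ = 1.92
turn_left(76.1°): centre at ρ to the left, rotate +76.1° → (6.2211, 8.5244, 354.0000°)
turn_right(16.9°): centre at ρ to the right, rotate −16.9° → (6.7675, 8.3836, 337.1000°)
turn_left(50.3°): centre at ρ to the left, rotate +50.3° → (8.3982, 8.4477, 387.4000° ≡ 27.4000°)
turn_right(15.1°): centre at ρ to the right, rotate −15.1° → (8.8728, 8.6190, 12.3000°)
go_straight(5.87): x += 5.87·cos θ, y += 5.87·sin θ → (14.6080, 9.8695, 12.3000°)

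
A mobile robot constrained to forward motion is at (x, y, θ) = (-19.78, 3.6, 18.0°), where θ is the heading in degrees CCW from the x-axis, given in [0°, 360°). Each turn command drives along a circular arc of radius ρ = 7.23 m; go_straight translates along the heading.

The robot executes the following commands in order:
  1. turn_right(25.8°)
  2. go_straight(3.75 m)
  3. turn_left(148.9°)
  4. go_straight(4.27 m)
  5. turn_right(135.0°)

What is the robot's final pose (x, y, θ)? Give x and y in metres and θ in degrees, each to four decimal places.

set_pose: (x, y, θ) = (-19.7800, 3.6000, 18.0000°), ρ = 7.23
turn_right(25.8°): centre at ρ to the right, rotate −25.8° → (-16.5646, 3.8870, -7.8000° ≡ 352.2000°)
go_straight(3.75): x += 3.75·cos θ, y += 3.75·sin θ → (-12.8493, 3.3780, 352.2000°)
turn_left(148.9°): centre at ρ to the left, rotate +148.9° → (-7.3279, 16.1678, 501.1000° ≡ 141.1000°)
go_straight(4.27): x += 4.27·cos θ, y += 4.27·sin θ → (-10.6510, 18.8492, 141.1000°)
turn_right(135.0°): centre at ρ to the right, rotate −135.0° → (-6.8791, 31.6650, 6.1000°)

(-6.8791, 31.6650, 6.1000°)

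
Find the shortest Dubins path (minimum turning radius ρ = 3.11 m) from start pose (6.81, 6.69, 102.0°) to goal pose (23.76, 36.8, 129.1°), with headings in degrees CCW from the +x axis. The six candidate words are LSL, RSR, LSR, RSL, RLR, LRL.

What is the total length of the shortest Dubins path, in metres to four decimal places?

35.6949 m

Let ψ = atan2(Δy, Δx) = atan2(30.11, 16.95) = 60.6233° be the start→goal bearing.
Normalize: d = |goal − start| / ρ = 34.553069/3.11 = 11.110312, α = (θ_start − ψ) mod 360° = 41.3767° = 0.722160 rad, β = (θ_goal − ψ) mod 360° = 68.4767° = 1.195144 rad.
Common terms: sin α = 0.661007, cos α = 0.750380, sin β = 0.930269, cos β = 0.366879, cos(α−β) = 0.890213, d² = 123.439026. Work in radians in the unit-radius frame; every candidate has L = ρ·(t + p + q).
LSL: p² = 2 + d² − 2cos(α−β) + 2d(sin α − sin β) = 117.675441; p = √p² = 10.847831; φ = atan2(cos β − cos α, d + sin α − sin β) = -0.035360 rad; t = (φ − α) mod 2π = 5.525665 rad, q = (β − φ) mod 2π = 1.230504 rad → L = 3.11·(5.525665 + 10.847831 + 1.230504) = 3.11·17.604001 = 54.748442 m
RSR: p² = 2 + d² − 2cos(α−β) + 2d(sin β − sin α) = 129.641759; p = √p² = 11.386034; φ = atan2(cos α − cos β, d − sin α + sin β) = 0.033688 rad; t = (α − φ) mod 2π = 0.688472 rad, q = (φ − β) mod 2π = 5.121729 rad → L = 3.11·(0.688472 + 11.386034 + 5.121729) = 3.11·17.196235 = 53.480290 m
LSR: p² = d² − 2 + 2cos(α−β) + 2d(sin α + sin β) = 158.578588; p = √p² = 12.592799; φ = atan2(−cos α − cos β, d + sin α + sin β) − atan2(−2, p) = 0.069769 rad; t = (φ − α) mod 2π = 5.630794 rad, q = (φ − β) mod 2π = 5.157810 rad → L = 3.11·(5.630794 + 12.592799 + 5.157810) = 3.11·23.381404 = 72.716165 m
RSL: p² = d² − 2 + 2cos(α−β) − 2d(sin α + sin β) = 87.860314; p = √p² = 9.373383; φ = atan2(cos α + cos β, d − sin α − sin β) − atan2(2, p) = -0.093381 rad; t = (α − φ) mod 2π = 0.815541 rad, q = (β − φ) mod 2π = 1.288526 rad → L = 3.11·(0.815541 + 9.373383 + 1.288526) = 3.11·11.477450 = 35.694870 m
RLR: c = (6 − d² + 2cos(α−β) + 2d(sin α − sin β))/8 = -15.205220, |c| > 1 → infeasible
LRL: c = (6 − d² + 2cos(α−β) − 2d(sin α − sin β))/8 = -13.709430, |c| > 1 → infeasible
Shortest: RSL with L = 35.694870 m ≈ 35.6949 m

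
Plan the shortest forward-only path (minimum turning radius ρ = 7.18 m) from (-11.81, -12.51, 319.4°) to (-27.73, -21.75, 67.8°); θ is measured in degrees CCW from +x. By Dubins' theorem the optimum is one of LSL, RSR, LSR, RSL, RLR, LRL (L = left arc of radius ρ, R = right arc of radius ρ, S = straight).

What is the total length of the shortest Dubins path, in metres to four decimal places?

Let ψ = atan2(Δy, Δx) = atan2(-9.24, -15.92) = -149.8690° be the start→goal bearing.
Normalize: d = |goal − start| / ρ = 18.407173/7.18 = 2.563673, α = (θ_start − ψ) mod 360° = 109.2690° = 1.907104 rad, β = (θ_goal − ψ) mod 360° = 217.6690° = 3.799041 rad.
Common terms: sin α = 0.943979, cos α = -0.330004, sin β = -0.611099, cos β = -0.791554, cos(α−β) = -0.315649, d² = 6.572420. Work in radians in the unit-radius frame; every candidate has L = ρ·(t + p + q).
LSL: p² = 2 + d² − 2cos(α−β) + 2d(sin α − sin β) = 17.177145; p = √p² = 4.144532; φ = atan2(cos β − cos α, d + sin α − sin β) = -0.111595 rad; t = (φ − α) mod 2π = 4.264486 rad, q = (β − φ) mod 2π = 3.910636 rad → L = 7.18·(4.264486 + 4.144532 + 3.910636) = 7.18·12.319654 = 88.455117 m
RSR: p² = 2 + d² − 2cos(α−β) + 2d(sin β − sin α) = 1.230291; p = √p² = 1.109185; φ = atan2(cos α − cos β, d − sin α + sin β) = 0.429170 rad; t = (α − φ) mod 2π = 1.477934 rad, q = (φ − β) mod 2π = 2.913314 rad → L = 7.18·(1.477934 + 1.109185 + 2.913314) = 7.18·5.500433 = 39.493109 m
LSR: p² = d² − 2 + 2cos(α−β) + 2d(sin α + sin β) = 5.647913; p = √p² = 2.376534; φ = atan2(−cos α − cos β, d + sin α + sin β) − atan2(−2, p) = 1.069002 rad; t = (φ − α) mod 2π = 5.445083 rad, q = (φ − β) mod 2π = 3.553146 rad → L = 7.18·(5.445083 + 2.376534 + 3.553146) = 7.18·11.374763 = 81.670797 m
RSL: p² = d² − 2 + 2cos(α−β) − 2d(sin α + sin β) = 2.234330; p = √p² = 1.494768; φ = atan2(cos α + cos β, d − sin α − sin β) − atan2(2, p) = -1.394827 rad; t = (α − φ) mod 2π = 3.301931 rad, q = (β − φ) mod 2π = 5.193868 rad → L = 7.18·(3.301931 + 1.494768 + 5.193868) = 7.18·9.990566 = 71.732267 m
RLR: c = (6 − d² + 2cos(α−β) + 2d(sin α − sin β))/8 = 0.846214; p = 2π − arccos c = 5.721228 rad; φ = atan2(cos α − cos β, d − sin α + sin β) = 0.429170 rad; t = (α − φ + p/2) mod 2π = 4.338548 rad, q = (α − β − t + p) mod 2π = 5.773928 rad → L = 7.18·(4.338548 + 5.721228 + 5.773928) = 7.18·15.833704 = 113.685995 m
LRL: c = (6 − d² + 2cos(α−β) − 2d(sin α − sin β))/8 = -1.147143, |c| > 1 → infeasible
Shortest: RSR with L = 39.493109 m ≈ 39.4931 m

39.4931 m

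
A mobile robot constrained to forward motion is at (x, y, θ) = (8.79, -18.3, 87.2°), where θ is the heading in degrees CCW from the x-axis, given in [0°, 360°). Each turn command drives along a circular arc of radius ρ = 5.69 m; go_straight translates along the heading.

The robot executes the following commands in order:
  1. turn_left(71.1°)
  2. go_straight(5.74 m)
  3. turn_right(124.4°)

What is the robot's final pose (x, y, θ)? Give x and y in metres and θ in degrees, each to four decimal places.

(-1.1923, -0.6034, 33.9000°)

set_pose: (x, y, θ) = (8.7900, -18.3000, 87.2000°), ρ = 5.69
turn_left(71.1°): centre at ρ to the left, rotate +71.1° → (5.2107, -12.7353, 158.3000°)
go_straight(5.74): x += 5.74·cos θ, y += 5.74·sin θ → (-0.1226, -10.6129, 158.3000°)
turn_right(124.4°): centre at ρ to the right, rotate −124.4° → (-1.1923, -0.6034, 33.9000°)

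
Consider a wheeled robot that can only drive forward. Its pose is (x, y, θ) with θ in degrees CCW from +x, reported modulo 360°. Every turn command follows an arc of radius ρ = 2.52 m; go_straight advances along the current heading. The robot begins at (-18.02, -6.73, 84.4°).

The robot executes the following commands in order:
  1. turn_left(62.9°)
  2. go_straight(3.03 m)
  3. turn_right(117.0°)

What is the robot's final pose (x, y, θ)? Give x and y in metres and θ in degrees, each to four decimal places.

(-21.6263, 1.5698, 30.3000°)

set_pose: (x, y, θ) = (-18.0200, -6.7300, 84.4000°), ρ = 2.52
turn_left(62.9°): centre at ρ to the left, rotate +62.9° → (-19.1666, -4.3635, 147.3000°)
go_straight(3.03): x += 3.03·cos θ, y += 3.03·sin θ → (-21.7163, -2.7266, 147.3000°)
turn_right(117.0°): centre at ρ to the right, rotate −117.0° → (-21.6263, 1.5698, 30.3000°)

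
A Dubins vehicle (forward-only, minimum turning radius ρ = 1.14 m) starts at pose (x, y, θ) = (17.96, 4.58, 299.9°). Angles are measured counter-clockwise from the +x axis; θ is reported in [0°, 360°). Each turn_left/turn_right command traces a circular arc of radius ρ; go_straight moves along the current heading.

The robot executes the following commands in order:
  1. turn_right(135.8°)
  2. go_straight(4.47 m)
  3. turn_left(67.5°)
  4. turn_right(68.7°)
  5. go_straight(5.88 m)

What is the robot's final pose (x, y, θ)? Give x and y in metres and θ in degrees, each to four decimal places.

(4.3060, 5.0991, 162.9000°)

set_pose: (x, y, θ) = (17.9600, 4.5800, 299.9000°), ρ = 1.14
turn_right(135.8°): centre at ρ to the right, rotate −135.8° → (16.6594, 2.9153, 164.1000°)
go_straight(4.47): x += 4.47·cos θ, y += 4.47·sin θ → (12.3604, 4.1399, 164.1000°)
turn_left(67.5°): centre at ρ to the left, rotate +67.5° → (11.1547, 3.7517, 231.6000°)
turn_right(68.7°): centre at ρ to the right, rotate −68.7° → (9.9261, 3.3702, 162.9000°)
go_straight(5.88): x += 5.88·cos θ, y += 5.88·sin θ → (4.3060, 5.0991, 162.9000°)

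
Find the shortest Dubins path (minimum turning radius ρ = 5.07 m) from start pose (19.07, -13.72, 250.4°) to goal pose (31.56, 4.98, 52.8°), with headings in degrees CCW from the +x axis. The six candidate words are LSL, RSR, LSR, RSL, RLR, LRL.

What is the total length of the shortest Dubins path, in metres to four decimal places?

Let ψ = atan2(Δy, Δx) = atan2(18.70, 12.49) = 56.2605° be the start→goal bearing.
Normalize: d = |goal − start| / ρ = 22.487554/5.07 = 4.435415, α = (θ_start − ψ) mod 360° = 194.1395° = 3.388374 rad, β = (θ_goal − ψ) mod 360° = 356.5395° = 6.222789 rad.
Common terms: sin α = -0.244284, cos α = -0.969704, sin β = -0.060360, cos β = 0.998177, cos(α−β) = -0.953191, d² = 19.672907. Work in radians in the unit-radius frame; every candidate has L = ρ·(t + p + q).
LSL: p² = 2 + d² − 2cos(α−β) + 2d(sin α − sin β) = 21.947727; p = √p² = 4.684840; φ = atan2(cos β − cos α, d + sin α − sin β) = 0.433504 rad; t = (φ − α) mod 2π = 3.328315 rad, q = (β − φ) mod 2π = 5.789285 rad → L = 5.07·(3.328315 + 4.684840 + 5.789285) = 5.07·13.802440 = 69.978371 m
RSR: p² = 2 + d² − 2cos(α−β) + 2d(sin β − sin α) = 25.210850; p = √p² = 5.021041; φ = atan2(cos α − cos β, d − sin α + sin β) = -0.402725 rad; t = (α − φ) mod 2π = 3.791099 rad, q = (φ − β) mod 2π = 5.940857 rad → L = 5.07·(3.791099 + 5.021041 + 5.940857) = 5.07·14.752997 = 74.797693 m
LSR: p² = d² − 2 + 2cos(α−β) + 2d(sin α + sin β) = 13.064080; p = √p² = 3.614427; φ = atan2(−cos α − cos β, d + sin α + sin β) − atan2(−2, p) = 0.498510 rad; t = (φ − α) mod 2π = 3.393321 rad, q = (φ − β) mod 2π = 0.558906 rad → L = 5.07·(3.393321 + 3.614427 + 0.558906) = 5.07·7.566654 = 38.362935 m
RSL: p² = d² − 2 + 2cos(α−β) − 2d(sin α + sin β) = 18.468970; p = √p² = 4.297554; φ = atan2(cos α + cos β, d − sin α − sin β) − atan2(2, p) = -0.429564 rad; t = (α − φ) mod 2π = 3.817938 rad, q = (β − φ) mod 2π = 0.369168 rad → L = 5.07·(3.817938 + 4.297554 + 0.369168) = 5.07·8.484660 = 43.017225 m
RLR: c = (6 − d² + 2cos(α−β) + 2d(sin α − sin β))/8 = -2.151356, |c| > 1 → infeasible
LRL: c = (6 − d² + 2cos(α−β) − 2d(sin α − sin β))/8 = -1.743466, |c| > 1 → infeasible
Shortest: LSR with L = 38.362935 m ≈ 38.3629 m

38.3629 m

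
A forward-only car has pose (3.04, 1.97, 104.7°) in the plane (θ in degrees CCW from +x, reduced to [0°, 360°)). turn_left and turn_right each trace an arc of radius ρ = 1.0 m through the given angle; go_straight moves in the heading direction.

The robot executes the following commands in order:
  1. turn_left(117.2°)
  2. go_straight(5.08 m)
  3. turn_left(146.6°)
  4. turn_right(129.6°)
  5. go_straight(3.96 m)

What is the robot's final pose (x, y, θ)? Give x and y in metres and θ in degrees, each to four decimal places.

set_pose: (x, y, θ) = (3.0400, 1.9700, 104.7000°), ρ = 1.0
turn_left(117.2°): centre at ρ to the left, rotate +117.2° → (1.4049, 2.4606, 221.9000°)
go_straight(5.08): x += 5.08·cos θ, y += 5.08·sin θ → (-2.3762, -0.9320, 221.9000°)
turn_left(146.6°): centre at ρ to the left, rotate +146.6° → (-1.5606, -2.6654, 368.5000° ≡ 8.5000°)
turn_right(129.6°): centre at ρ to the right, rotate −129.6° → (-0.5565, -4.1709, -121.1000° ≡ 238.9000°)
go_straight(3.96): x += 3.96·cos θ, y += 3.96·sin θ → (-2.6020, -7.5617, 238.9000°)

(-2.6020, -7.5617, 238.9000°)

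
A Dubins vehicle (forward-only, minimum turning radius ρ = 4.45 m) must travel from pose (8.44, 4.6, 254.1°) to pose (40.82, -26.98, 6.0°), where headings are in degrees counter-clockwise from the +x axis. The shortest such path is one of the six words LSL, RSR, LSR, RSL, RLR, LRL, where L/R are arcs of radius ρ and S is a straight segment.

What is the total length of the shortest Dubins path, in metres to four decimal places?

46.5900 m

Let ψ = atan2(Δy, Δx) = atan2(-31.58, 32.38) = -44.2834° be the start→goal bearing.
Normalize: d = |goal − start| / ρ = 45.230087/4.45 = 10.164065, α = (θ_start − ψ) mod 360° = 298.3834° = 5.207773 rad, β = (θ_goal − ψ) mod 360° = 50.2834° = 0.877611 rad.
Common terms: sin α = -0.879786, cos α = 0.475369, sin β = 0.769214, cos β = 0.638991, cos(α−β) = -0.372988, d² = 103.308209. Work in radians in the unit-radius frame; every candidate has L = ρ·(t + p + q).
LSL: p² = 2 + d² − 2cos(α−β) + 2d(sin α − sin β) = 72.533084; p = √p² = 8.516636; φ = atan2(cos β − cos α, d + sin α − sin β) = 0.019213 rad; t = (φ − α) mod 2π = 1.094626 rad, q = (β − φ) mod 2π = 0.858398 rad → L = 4.45·(1.094626 + 8.516636 + 0.858398) = 4.45·10.469659 = 46.589983 m
RSR: p² = 2 + d² − 2cos(α−β) + 2d(sin β − sin α) = 139.575285; p = √p² = 11.814198; φ = atan2(cos α − cos β, d − sin α + sin β) = -0.013850 rad; t = (α − φ) mod 2π = 5.221623 rad, q = (φ − β) mod 2π = 5.391725 rad → L = 4.45·(5.221623 + 11.814198 + 5.391725) = 4.45·22.427546 = 99.802578 m
LSR: p² = d² − 2 + 2cos(α−β) + 2d(sin α + sin β) = 98.314510; p = √p² = 9.915367; φ = atan2(−cos α − cos β, d + sin α + sin β) − atan2(−2, p) = 0.088644 rad; t = (φ − α) mod 2π = 1.164057 rad, q = (φ − β) mod 2π = 5.494219 rad → L = 4.45·(1.164057 + 9.915367 + 5.494219) = 4.45·16.573643 = 73.752710 m
RSL: p² = d² − 2 + 2cos(α−β) − 2d(sin α + sin β) = 102.809956; p = √p² = 10.139524; φ = atan2(cos α + cos β, d − sin α − sin β) − atan2(2, p) = -0.086713 rad; t = (α − φ) mod 2π = 5.294485 rad, q = (β − φ) mod 2π = 0.964324 rad → L = 4.45·(5.294485 + 10.139524 + 0.964324) = 4.45·16.398333 = 72.972584 m
RLR: c = (6 − d² + 2cos(α−β) + 2d(sin α − sin β))/8 = -16.446911, |c| > 1 → infeasible
LRL: c = (6 − d² + 2cos(α−β) − 2d(sin α − sin β))/8 = -8.066635, |c| > 1 → infeasible
Shortest: LSL with L = 46.589983 m ≈ 46.5900 m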